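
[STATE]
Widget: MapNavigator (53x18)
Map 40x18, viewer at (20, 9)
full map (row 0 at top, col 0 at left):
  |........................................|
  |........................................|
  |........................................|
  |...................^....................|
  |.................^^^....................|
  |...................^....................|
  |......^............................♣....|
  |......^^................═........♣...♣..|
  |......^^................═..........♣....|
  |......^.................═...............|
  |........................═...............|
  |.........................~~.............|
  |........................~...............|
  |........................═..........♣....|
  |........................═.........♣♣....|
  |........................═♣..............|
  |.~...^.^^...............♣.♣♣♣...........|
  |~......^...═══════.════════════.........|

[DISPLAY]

      ........................................       
      ........................................       
      ........................................       
      ...................^....................       
      .................^^^....................       
      ...................^....................       
      ......^............................♣....       
      ......^^................═........♣...♣..       
      ......^^................═..........♣....       
      ......^.............@...═...............       
      ........................═...............       
      .........................~~.............       
      ........................~...............       
      ........................═..........♣....       
      ........................═.........♣♣....       
      ........................═♣..............       
      .~...^.^^...............♣.♣♣♣...........       
      ~......^...═══════.════════════.........       


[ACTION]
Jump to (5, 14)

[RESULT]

                     ...................^............
                     ......^.........................
                     ......^^................═.......
                     ......^^................═.......
                     ......^.................═.......
                     ........................═.......
                     .........................~~.....
                     ........................~.......
                     ........................═.......
                     .....@..................═.......
                     ........................═♣......
                     .~...^.^^...............♣.♣♣♣...
                     ~......^...═══════.════════════.
                                                     
                                                     
                                                     
                                                     
                                                     


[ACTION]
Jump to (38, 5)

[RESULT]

                                                     
                                                     
                                                     
                                                     
............................                         
............................                         
............................                         
.......^....................                         
.....^^^....................                         
.......^..................@.                         
.......................♣....                         
............═........♣...♣..                         
............═..........♣....                         
............═...............                         
............═...............                         
.............~~.............                         
............~...............                         
............═..........♣....                         


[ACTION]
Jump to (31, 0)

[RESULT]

                                                     
                                                     
                                                     
                                                     
                                                     
                                                     
                                                     
                                                     
                                                     
..........................@........                  
...................................                  
...................................                  
..............^....................                  
............^^^....................                  
..............^....................                  
.^............................♣....                  
.^^................═........♣...♣..                  
.^^................═..........♣....                  


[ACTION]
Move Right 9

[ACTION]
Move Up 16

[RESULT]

                                                     
                                                     
                                                     
                                                     
                                                     
                                                     
                                                     
                                                     
                                                     
..........................@                          
...........................                          
...........................                          
......^....................                          
....^^^....................                          
......^....................                          
......................♣....                          
...........═........♣...♣..                          
...........═..........♣....                          


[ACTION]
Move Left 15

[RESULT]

                                                     
                                                     
                                                     
                                                     
                                                     
                                                     
                                                     
                                                     
                                                     
  ........................@...............           
  ........................................           
  ........................................           
  ...................^....................           
  .................^^^....................           
  ...................^....................           
  ......^............................♣....           
  ......^^................═........♣...♣..           
  ......^^................═..........♣....           


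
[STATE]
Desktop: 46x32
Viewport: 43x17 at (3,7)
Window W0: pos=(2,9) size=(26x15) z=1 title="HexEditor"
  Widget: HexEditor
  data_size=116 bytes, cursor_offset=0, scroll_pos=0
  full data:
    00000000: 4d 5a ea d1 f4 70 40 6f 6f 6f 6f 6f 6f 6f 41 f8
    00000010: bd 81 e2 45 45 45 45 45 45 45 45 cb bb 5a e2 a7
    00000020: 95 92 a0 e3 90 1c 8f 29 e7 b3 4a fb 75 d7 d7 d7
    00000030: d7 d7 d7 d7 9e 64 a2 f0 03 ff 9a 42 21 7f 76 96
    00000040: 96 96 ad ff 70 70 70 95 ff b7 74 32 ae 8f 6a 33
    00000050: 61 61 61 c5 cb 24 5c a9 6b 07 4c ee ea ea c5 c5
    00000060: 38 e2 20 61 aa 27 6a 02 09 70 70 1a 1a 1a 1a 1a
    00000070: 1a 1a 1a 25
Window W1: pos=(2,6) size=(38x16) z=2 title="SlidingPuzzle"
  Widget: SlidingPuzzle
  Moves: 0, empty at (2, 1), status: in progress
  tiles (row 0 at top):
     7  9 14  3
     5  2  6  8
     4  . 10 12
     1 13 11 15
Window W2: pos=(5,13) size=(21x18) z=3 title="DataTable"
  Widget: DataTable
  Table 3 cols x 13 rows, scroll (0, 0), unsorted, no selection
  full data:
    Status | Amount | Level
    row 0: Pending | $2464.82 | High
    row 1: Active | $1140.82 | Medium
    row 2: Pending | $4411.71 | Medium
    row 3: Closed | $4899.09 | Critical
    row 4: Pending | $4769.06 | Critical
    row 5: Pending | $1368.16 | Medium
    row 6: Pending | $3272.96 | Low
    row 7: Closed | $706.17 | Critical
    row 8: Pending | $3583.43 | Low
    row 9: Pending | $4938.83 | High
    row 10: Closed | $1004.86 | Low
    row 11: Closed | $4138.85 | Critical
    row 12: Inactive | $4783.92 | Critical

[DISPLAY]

 SlidingPuzzle                      ┃      
────────────────────────────────────┨      
┌────┬────┬────┬────┐               ┃      
│  7 │  9 │ 14 │  3 │               ┃      
├────┼────┼────┼────┤               ┃      
│  5 │  2 │  6 │  8 │               ┃      
├─┏━━━━━━━━━━━━━━━━━━━┓             ┃      
│ ┃ DataTable         ┃             ┃      
├─┠───────────────────┨             ┃      
│ ┃Status  │Amount  │L┃             ┃      
└─┃────────┼────────┼─┃             ┃      
Mo┃Pending │$2464.82│H┃             ┃      
  ┃Active  │$1140.82│M┃             ┃      
  ┃Pending │$4411.71│M┃             ┃      
━━┃Closed  │$4899.09│C┃━━━━━━━━━━━━━┛      
  ┃Pending │$4769.06│C┃ ┃                  
━━┃Pending │$1368.16│M┃━┛                  


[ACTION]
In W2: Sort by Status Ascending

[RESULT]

 SlidingPuzzle                      ┃      
────────────────────────────────────┨      
┌────┬────┬────┬────┐               ┃      
│  7 │  9 │ 14 │  3 │               ┃      
├────┼────┼────┼────┤               ┃      
│  5 │  2 │  6 │  8 │               ┃      
├─┏━━━━━━━━━━━━━━━━━━━┓             ┃      
│ ┃ DataTable         ┃             ┃      
├─┠───────────────────┨             ┃      
│ ┃Status ▲│Amount  │L┃             ┃      
└─┃────────┼────────┼─┃             ┃      
Mo┃Active  │$1140.82│M┃             ┃      
  ┃Closed  │$4899.09│C┃             ┃      
  ┃Closed  │$706.17 │C┃             ┃      
━━┃Closed  │$1004.86│L┃━━━━━━━━━━━━━┛      
  ┃Closed  │$4138.85│C┃ ┃                  
━━┃Inactive│$4783.92│C┃━┛                  


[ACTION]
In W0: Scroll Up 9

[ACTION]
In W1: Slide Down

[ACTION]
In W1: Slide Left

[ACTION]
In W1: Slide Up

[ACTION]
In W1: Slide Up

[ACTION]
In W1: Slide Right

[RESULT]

 SlidingPuzzle                      ┃      
────────────────────────────────────┨      
┌────┬────┬────┬────┐               ┃      
│  7 │  9 │ 14 │  3 │               ┃      
├────┼────┼────┼────┤               ┃      
│  5 │  6 │ 10 │  8 │               ┃      
├─┏━━━━━━━━━━━━━━━━━━━┓             ┃      
│ ┃ DataTable         ┃             ┃      
├─┠───────────────────┨             ┃      
│ ┃Status ▲│Amount  │L┃             ┃      
└─┃────────┼────────┼─┃             ┃      
Mo┃Active  │$1140.82│M┃             ┃      
  ┃Closed  │$4899.09│C┃             ┃      
  ┃Closed  │$706.17 │C┃             ┃      
━━┃Closed  │$1004.86│L┃━━━━━━━━━━━━━┛      
  ┃Closed  │$4138.85│C┃ ┃                  
━━┃Inactive│$4783.92│C┃━┛                  


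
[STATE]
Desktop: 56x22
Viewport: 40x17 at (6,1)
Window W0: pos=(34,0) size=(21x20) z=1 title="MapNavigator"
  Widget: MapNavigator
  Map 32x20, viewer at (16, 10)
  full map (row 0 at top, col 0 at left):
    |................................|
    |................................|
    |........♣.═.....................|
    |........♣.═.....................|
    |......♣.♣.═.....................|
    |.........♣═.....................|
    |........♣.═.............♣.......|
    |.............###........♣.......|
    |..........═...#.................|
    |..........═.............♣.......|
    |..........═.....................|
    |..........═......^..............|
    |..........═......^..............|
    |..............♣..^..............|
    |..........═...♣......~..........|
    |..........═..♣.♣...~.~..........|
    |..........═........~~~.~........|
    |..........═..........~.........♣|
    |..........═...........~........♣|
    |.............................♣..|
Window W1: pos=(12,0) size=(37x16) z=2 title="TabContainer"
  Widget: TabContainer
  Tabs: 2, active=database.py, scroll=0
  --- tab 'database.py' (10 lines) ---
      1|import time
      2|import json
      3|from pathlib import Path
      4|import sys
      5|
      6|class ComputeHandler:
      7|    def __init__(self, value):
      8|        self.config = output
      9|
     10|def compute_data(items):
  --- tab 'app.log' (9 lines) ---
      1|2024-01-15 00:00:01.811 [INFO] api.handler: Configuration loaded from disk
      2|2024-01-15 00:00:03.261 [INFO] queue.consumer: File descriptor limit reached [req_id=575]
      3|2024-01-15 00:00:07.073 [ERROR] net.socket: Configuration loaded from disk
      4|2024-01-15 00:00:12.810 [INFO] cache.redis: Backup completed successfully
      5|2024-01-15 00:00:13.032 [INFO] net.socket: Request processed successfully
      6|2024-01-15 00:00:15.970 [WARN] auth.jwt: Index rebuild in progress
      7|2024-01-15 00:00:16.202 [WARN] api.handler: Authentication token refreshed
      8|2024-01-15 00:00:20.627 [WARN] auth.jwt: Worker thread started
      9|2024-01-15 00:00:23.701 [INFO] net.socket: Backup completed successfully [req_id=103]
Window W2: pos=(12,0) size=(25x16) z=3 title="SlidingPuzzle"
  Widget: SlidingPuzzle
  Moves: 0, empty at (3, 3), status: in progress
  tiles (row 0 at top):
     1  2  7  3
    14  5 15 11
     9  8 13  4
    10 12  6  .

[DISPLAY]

      ┃ SlidingPuzzle         ┃         
      ┠───────────────────────┨─────────
      ┃┌────┬────┬────┬────┐  ┃         
      ┃│  1 │  2 │  7 │  3 │  ┃─────────
      ┃├────┼────┼────┼────┤  ┃         
      ┃│ 14 │  5 │ 15 │ 11 │  ┃         
      ┃├────┼────┼────┼────┤  ┃         
      ┃│  9 │  8 │ 13 │  4 │  ┃         
      ┃├────┼────┼────┼────┤  ┃         
      ┃│ 10 │ 12 │  6 │    │  ┃         
      ┃└────┴────┴────┴────┘  ┃alue):   
      ┃Moves: 0               ┃tput     
      ┃                       ┃         
      ┃                       ┃         
      ┗━━━━━━━━━━━━━━━━━━━━━━━┛━━━━━━━━━
                            ┃...═..♣.♣..
                            ┃...═.......


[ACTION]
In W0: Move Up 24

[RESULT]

      ┃ SlidingPuzzle         ┃         
      ┠───────────────────────┨─────────
      ┃┌────┬────┬────┬────┐  ┃         
      ┃│  1 │  2 │  7 │  3 │  ┃─────────
      ┃├────┼────┼────┼────┤  ┃         
      ┃│ 14 │  5 │ 15 │ 11 │  ┃         
      ┃├────┼────┼────┼────┤  ┃         
      ┃│  9 │  8 │ 13 │  4 │  ┃         
      ┃├────┼────┼────┼────┤  ┃         
      ┃│ 10 │ 12 │  6 │    │  ┃         
      ┃└────┴────┴────┴────┘  ┃alue):   
      ┃Moves: 0               ┃tput     
      ┃                       ┃         
      ┃                       ┃         
      ┗━━━━━━━━━━━━━━━━━━━━━━━┛━━━━━━━━━
                            ┃..♣═.......
                            ┃.♣.═.......


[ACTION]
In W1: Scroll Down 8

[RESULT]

      ┃ SlidingPuzzle         ┃         
      ┠───────────────────────┨─────────
      ┃┌────┬────┬────┬────┐  ┃         
      ┃│  1 │  2 │  7 │  3 │  ┃─────────
      ┃├────┼────┼────┼────┤  ┃         
      ┃│ 14 │  5 │ 15 │ 11 │  ┃         
      ┃├────┼────┼────┼────┤  ┃         
      ┃│  9 │  8 │ 13 │  4 │  ┃         
      ┃├────┼────┼────┼────┤  ┃         
      ┃│ 10 │ 12 │  6 │    │  ┃         
      ┃└────┴────┴────┴────┘  ┃         
      ┃Moves: 0               ┃         
      ┃                       ┃         
      ┃                       ┃         
      ┗━━━━━━━━━━━━━━━━━━━━━━━┛━━━━━━━━━
                            ┃..♣═.......
                            ┃.♣.═.......


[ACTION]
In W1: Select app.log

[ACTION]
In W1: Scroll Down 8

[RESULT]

      ┃ SlidingPuzzle         ┃         
      ┠───────────────────────┨─────────
      ┃┌────┬────┬────┬────┐  ┃         
      ┃│  1 │  2 │  7 │  3 │  ┃─────────
      ┃├────┼────┼────┼────┤  ┃[INFO] ne
      ┃│ 14 │  5 │ 15 │ 11 │  ┃         
      ┃├────┼────┼────┼────┤  ┃         
      ┃│  9 │  8 │ 13 │  4 │  ┃         
      ┃├────┼────┼────┼────┤  ┃         
      ┃│ 10 │ 12 │  6 │    │  ┃         
      ┃└────┴────┴────┴────┘  ┃         
      ┃Moves: 0               ┃         
      ┃                       ┃         
      ┃                       ┃         
      ┗━━━━━━━━━━━━━━━━━━━━━━━┛━━━━━━━━━
                            ┃..♣═.......
                            ┃.♣.═.......


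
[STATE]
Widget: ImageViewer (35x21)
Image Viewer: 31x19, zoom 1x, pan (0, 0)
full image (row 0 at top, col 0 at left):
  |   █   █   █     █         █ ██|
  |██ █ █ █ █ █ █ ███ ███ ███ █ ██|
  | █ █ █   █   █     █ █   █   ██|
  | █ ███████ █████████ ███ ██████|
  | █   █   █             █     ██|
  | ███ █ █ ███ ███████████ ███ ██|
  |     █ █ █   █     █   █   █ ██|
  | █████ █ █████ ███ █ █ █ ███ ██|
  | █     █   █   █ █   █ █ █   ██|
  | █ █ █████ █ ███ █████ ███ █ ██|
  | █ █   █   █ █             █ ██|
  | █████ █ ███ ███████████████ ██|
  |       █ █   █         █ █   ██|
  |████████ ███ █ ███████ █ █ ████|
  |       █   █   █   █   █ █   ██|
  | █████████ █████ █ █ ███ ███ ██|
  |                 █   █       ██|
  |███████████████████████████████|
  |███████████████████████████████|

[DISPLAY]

   █   █   █     █         █ ██    
██ █ █ █ █ █ █ ███ ███ ███ █ ██    
 █ █ █   █   █     █ █   █   ██    
 █ ███████ █████████ ███ ██████    
 █   █   █             █     ██    
 ███ █ █ ███ ███████████ ███ ██    
     █ █ █   █     █   █   █ ██    
 █████ █ █████ ███ █ █ █ ███ ██    
 █     █   █   █ █   █ █ █   ██    
 █ █ █████ █ ███ █████ ███ █ ██    
 █ █   █   █ █             █ ██    
 █████ █ ███ ███████████████ ██    
       █ █   █         █ █   ██    
████████ ███ █ ███████ █ █ ████    
       █   █   █   █   █ █   ██    
 █████████ █████ █ █ ███ ███ ██    
                 █   █       ██    
███████████████████████████████    
███████████████████████████████    
                                   
                                   


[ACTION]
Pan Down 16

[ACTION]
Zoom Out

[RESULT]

                 █   █       ██    
███████████████████████████████    
███████████████████████████████    
                                   
                                   
                                   
                                   
                                   
                                   
                                   
                                   
                                   
                                   
                                   
                                   
                                   
                                   
                                   
                                   
                                   
                                   


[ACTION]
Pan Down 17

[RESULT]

                                   
                                   
                                   
                                   
                                   
                                   
                                   
                                   
                                   
                                   
                                   
                                   
                                   
                                   
                                   
                                   
                                   
                                   
                                   
                                   
                                   


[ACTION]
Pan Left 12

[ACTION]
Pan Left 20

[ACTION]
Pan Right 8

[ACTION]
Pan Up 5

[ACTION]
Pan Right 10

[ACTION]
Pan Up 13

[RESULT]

 █ ███ ███ ██                      
   █       ██                      
█████████████                      
█████████████                      
                                   
                                   
                                   
                                   
                                   
                                   
                                   
                                   
                                   
                                   
                                   
                                   
                                   
                                   
                                   
                                   
                                   


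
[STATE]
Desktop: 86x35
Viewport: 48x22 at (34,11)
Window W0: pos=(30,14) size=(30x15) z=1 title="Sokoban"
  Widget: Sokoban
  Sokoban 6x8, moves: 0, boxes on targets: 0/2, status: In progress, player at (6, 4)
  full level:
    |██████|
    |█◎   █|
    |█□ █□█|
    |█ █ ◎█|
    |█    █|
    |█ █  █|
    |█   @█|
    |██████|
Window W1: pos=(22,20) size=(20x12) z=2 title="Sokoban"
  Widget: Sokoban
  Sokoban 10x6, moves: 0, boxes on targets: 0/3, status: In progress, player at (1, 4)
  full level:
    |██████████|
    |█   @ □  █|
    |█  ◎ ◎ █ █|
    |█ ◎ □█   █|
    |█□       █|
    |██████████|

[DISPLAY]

                                                
                                                
                                                
━━━━━━━━━━━━━━━━━━━━━━━━━┓                      
koban                    ┃                      
─────────────────────────┨                      
███                      ┃                      
  █                      ┃                      
█□█                      ┃                      
━━━━━━━┓                 ┃                      
       ┃                 ┃                      
───────┨                 ┃                      
       ┃                 ┃                      
       ┃                 ┃                      
       ┃/2               ┃                      
       ┃                 ┃                      
       ┃                 ┃                      
       ┃━━━━━━━━━━━━━━━━━┛                      
/3     ┃                                        
       ┃                                        
━━━━━━━┛                                        
                                                


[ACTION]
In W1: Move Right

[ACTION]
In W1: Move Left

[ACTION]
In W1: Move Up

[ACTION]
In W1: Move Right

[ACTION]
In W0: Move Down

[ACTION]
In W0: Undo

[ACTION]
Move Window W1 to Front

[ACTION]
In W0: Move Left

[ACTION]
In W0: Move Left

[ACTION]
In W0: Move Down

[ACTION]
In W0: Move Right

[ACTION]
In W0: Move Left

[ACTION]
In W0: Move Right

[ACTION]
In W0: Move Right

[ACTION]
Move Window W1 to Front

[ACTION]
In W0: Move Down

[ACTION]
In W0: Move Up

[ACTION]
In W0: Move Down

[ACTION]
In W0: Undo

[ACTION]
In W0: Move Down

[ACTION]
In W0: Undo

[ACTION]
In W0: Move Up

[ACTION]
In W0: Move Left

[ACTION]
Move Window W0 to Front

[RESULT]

                                                
                                                
                                                
━━━━━━━━━━━━━━━━━━━━━━━━━┓                      
koban                    ┃                      
─────────────────────────┨                      
███                      ┃                      
  █                      ┃                      
█□█                      ┃                      
 ◎█                      ┃                      
@ █                      ┃                      
  █                      ┃                      
  █                      ┃                      
███                      ┃                      
es: 9  0/2               ┃                      
                         ┃                      
                         ┃                      
━━━━━━━━━━━━━━━━━━━━━━━━━┛                      
/3     ┃                                        
       ┃                                        
━━━━━━━┛                                        
                                                


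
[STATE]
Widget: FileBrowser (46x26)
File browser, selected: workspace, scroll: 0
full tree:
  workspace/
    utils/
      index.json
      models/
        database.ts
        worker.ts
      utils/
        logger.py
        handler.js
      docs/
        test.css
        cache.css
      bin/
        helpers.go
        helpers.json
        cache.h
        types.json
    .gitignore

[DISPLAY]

> [-] workspace/                              
    [+] utils/                                
    .gitignore                                
                                              
                                              
                                              
                                              
                                              
                                              
                                              
                                              
                                              
                                              
                                              
                                              
                                              
                                              
                                              
                                              
                                              
                                              
                                              
                                              
                                              
                                              
                                              


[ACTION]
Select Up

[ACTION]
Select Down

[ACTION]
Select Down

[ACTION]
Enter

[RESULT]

  [-] workspace/                              
    [+] utils/                                
  > .gitignore                                
                                              
                                              
                                              
                                              
                                              
                                              
                                              
                                              
                                              
                                              
                                              
                                              
                                              
                                              
                                              
                                              
                                              
                                              
                                              
                                              
                                              
                                              
                                              


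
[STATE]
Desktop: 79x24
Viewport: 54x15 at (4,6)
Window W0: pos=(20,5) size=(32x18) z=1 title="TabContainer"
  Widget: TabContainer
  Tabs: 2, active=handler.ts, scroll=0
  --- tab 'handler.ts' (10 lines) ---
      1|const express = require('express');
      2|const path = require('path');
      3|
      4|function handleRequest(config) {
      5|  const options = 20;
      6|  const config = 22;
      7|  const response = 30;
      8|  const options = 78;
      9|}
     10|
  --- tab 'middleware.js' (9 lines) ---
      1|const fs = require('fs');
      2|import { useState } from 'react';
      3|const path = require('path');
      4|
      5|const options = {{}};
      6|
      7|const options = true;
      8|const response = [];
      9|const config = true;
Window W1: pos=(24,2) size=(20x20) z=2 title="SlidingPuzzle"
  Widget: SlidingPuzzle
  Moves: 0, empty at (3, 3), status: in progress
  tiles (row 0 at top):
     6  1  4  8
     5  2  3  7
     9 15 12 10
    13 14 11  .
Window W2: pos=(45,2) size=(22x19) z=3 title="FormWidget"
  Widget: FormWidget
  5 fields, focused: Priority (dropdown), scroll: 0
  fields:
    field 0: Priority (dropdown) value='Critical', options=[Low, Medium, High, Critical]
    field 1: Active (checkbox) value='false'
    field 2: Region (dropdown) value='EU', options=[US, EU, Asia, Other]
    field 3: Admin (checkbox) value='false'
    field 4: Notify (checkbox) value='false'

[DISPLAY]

                ┃ Ta┃│  6 │  1 │  4 │  ┃ ┃  Active:   
                ┠───┃├────┼────┼────┼──┃─┃  Region:   
                ┃[ha┃│  5 │  2 │  3 │  ┃e┃  Admin:    
                ┃───┃├────┼────┼────┼──┃─┃  Notify:   
                ┃con┃│  9 │ 15 │ 12 │ 1┃(┃            
                ┃con┃├────┼────┼────┼──┃a┃            
                ┃   ┃│ 13 │ 14 │ 11 │  ┃ ┃            
                ┃fun┃└────┴────┴────┴──┃c┃            
                ┃  c┃Moves: 0          ┃ ┃            
                ┃  c┃                  ┃ ┃            
                ┃  c┃                  ┃ ┃            
                ┃  c┃                  ┃ ┃            
                ┃}  ┃                  ┃ ┃            
                ┃   ┃                  ┃ ┃            
                ┃   ┃                  ┃ ┗━━━━━━━━━━━━


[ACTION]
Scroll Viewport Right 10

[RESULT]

      ┃ Ta┃│  6 │  1 │  4 │  ┃ ┃  Active:     [ ]   ┃ 
      ┠───┃├────┼────┼────┼──┃─┃  Region:     [EU ▼]┃ 
      ┃[ha┃│  5 │  2 │  3 │  ┃e┃  Admin:      [ ]   ┃ 
      ┃───┃├────┼────┼────┼──┃─┃  Notify:     [ ]   ┃ 
      ┃con┃│  9 │ 15 │ 12 │ 1┃(┃                    ┃ 
      ┃con┃├────┼────┼────┼──┃a┃                    ┃ 
      ┃   ┃│ 13 │ 14 │ 11 │  ┃ ┃                    ┃ 
      ┃fun┃└────┴────┴────┴──┃c┃                    ┃ 
      ┃  c┃Moves: 0          ┃ ┃                    ┃ 
      ┃  c┃                  ┃ ┃                    ┃ 
      ┃  c┃                  ┃ ┃                    ┃ 
      ┃  c┃                  ┃ ┃                    ┃ 
      ┃}  ┃                  ┃ ┃                    ┃ 
      ┃   ┃                  ┃ ┃                    ┃ 
      ┃   ┃                  ┃ ┗━━━━━━━━━━━━━━━━━━━━┛ 


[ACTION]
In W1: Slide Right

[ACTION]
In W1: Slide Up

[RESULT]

      ┃ Ta┃│  6 │  1 │  4 │  ┃ ┃  Active:     [ ]   ┃ 
      ┠───┃├────┼────┼────┼──┃─┃  Region:     [EU ▼]┃ 
      ┃[ha┃│  5 │  2 │  3 │  ┃e┃  Admin:      [ ]   ┃ 
      ┃───┃├────┼────┼────┼──┃─┃  Notify:     [ ]   ┃ 
      ┃con┃│  9 │ 15 │ 12 │ 1┃(┃                    ┃ 
      ┃con┃├────┼────┼────┼──┃a┃                    ┃ 
      ┃   ┃│ 13 │ 14 │    │ 1┃ ┃                    ┃ 
      ┃fun┃└────┴────┴────┴──┃c┃                    ┃ 
      ┃  c┃Moves: 1          ┃ ┃                    ┃ 
      ┃  c┃                  ┃ ┃                    ┃ 
      ┃  c┃                  ┃ ┃                    ┃ 
      ┃  c┃                  ┃ ┃                    ┃ 
      ┃}  ┃                  ┃ ┃                    ┃ 
      ┃   ┃                  ┃ ┃                    ┃ 
      ┃   ┃                  ┃ ┗━━━━━━━━━━━━━━━━━━━━┛ 


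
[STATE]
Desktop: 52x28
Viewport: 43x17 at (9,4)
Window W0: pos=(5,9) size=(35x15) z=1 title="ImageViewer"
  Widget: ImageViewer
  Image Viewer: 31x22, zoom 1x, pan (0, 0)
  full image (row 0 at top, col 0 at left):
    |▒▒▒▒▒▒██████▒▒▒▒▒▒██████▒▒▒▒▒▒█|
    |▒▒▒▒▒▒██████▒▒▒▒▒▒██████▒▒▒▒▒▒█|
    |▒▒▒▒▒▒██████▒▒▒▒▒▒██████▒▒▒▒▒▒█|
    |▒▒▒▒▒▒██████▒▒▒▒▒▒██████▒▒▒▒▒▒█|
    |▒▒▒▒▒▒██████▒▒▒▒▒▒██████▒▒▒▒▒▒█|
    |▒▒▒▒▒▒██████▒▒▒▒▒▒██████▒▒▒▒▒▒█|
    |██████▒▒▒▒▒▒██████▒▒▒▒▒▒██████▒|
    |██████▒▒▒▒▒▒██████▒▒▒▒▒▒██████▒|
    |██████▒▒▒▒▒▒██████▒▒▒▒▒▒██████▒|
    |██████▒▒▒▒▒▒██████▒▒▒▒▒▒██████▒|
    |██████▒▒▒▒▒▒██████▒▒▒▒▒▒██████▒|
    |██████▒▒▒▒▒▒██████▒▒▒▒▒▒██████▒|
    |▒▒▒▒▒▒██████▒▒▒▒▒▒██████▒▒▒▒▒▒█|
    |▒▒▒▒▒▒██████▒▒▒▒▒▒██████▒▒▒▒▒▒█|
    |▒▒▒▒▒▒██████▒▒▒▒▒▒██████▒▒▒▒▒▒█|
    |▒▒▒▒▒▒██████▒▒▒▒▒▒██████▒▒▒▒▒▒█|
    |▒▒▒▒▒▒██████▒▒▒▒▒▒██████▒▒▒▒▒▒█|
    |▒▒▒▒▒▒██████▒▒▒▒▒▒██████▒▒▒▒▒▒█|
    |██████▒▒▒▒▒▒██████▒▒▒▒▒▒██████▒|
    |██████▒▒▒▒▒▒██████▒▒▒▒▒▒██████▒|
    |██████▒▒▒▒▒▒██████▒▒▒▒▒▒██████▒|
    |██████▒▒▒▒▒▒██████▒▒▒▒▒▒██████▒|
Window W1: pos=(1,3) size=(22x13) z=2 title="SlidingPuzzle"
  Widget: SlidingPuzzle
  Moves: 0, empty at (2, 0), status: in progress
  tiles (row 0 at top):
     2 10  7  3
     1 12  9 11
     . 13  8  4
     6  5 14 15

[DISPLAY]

gPuzzle      ┃                             
─────────────┨                             
───┬────┬────┃                             
10 │  7 │  3 ┃                             
───┼────┼────┃                             
12 │  9 │ 11 ┃━━━━━━━━━━━━━━━━┓            
───┼────┼────┃                ┃            
13 │  8 │  4 ┃────────────────┨            
───┼────┼────┃▒██████▒▒▒▒▒▒█  ┃            
 5 │ 14 │ 15 ┃▒██████▒▒▒▒▒▒█  ┃            
───┴────┴────┃▒██████▒▒▒▒▒▒█  ┃            
━━━━━━━━━━━━━┛▒██████▒▒▒▒▒▒█  ┃            
▒▒▒██████▒▒▒▒▒▒██████▒▒▒▒▒▒█  ┃            
▒▒▒██████▒▒▒▒▒▒██████▒▒▒▒▒▒█  ┃            
███▒▒▒▒▒▒██████▒▒▒▒▒▒██████▒  ┃            
███▒▒▒▒▒▒██████▒▒▒▒▒▒██████▒  ┃            
███▒▒▒▒▒▒██████▒▒▒▒▒▒██████▒  ┃            


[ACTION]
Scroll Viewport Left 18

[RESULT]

 ┃ SlidingPuzzle      ┃                    
 ┠────────────────────┨                    
 ┃┌────┬────┬────┬────┃                    
 ┃│  2 │ 10 │  7 │  3 ┃                    
 ┃├────┼────┼────┼────┃                    
 ┃│  1 │ 12 │  9 │ 11 ┃━━━━━━━━━━━━━━━━┓   
 ┃├────┼────┼────┼────┃                ┃   
 ┃│    │ 13 │  8 │  4 ┃────────────────┨   
 ┃├────┼────┼────┼────┃▒██████▒▒▒▒▒▒█  ┃   
 ┃│  6 │  5 │ 14 │ 15 ┃▒██████▒▒▒▒▒▒█  ┃   
 ┃└────┴────┴────┴────┃▒██████▒▒▒▒▒▒█  ┃   
 ┗━━━━━━━━━━━━━━━━━━━━┛▒██████▒▒▒▒▒▒█  ┃   
     ┃▒▒▒▒▒▒██████▒▒▒▒▒▒██████▒▒▒▒▒▒█  ┃   
     ┃▒▒▒▒▒▒██████▒▒▒▒▒▒██████▒▒▒▒▒▒█  ┃   
     ┃██████▒▒▒▒▒▒██████▒▒▒▒▒▒██████▒  ┃   
     ┃██████▒▒▒▒▒▒██████▒▒▒▒▒▒██████▒  ┃   
     ┃██████▒▒▒▒▒▒██████▒▒▒▒▒▒██████▒  ┃   


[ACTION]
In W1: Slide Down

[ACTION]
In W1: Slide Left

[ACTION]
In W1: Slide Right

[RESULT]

 ┃ SlidingPuzzle      ┃                    
 ┠────────────────────┨                    
 ┃┌────┬────┬────┬────┃                    
 ┃│  2 │ 10 │  7 │  3 ┃                    
 ┃├────┼────┼────┼────┃                    
 ┃│    │ 12 │  9 │ 11 ┃━━━━━━━━━━━━━━━━┓   
 ┃├────┼────┼────┼────┃                ┃   
 ┃│  1 │ 13 │  8 │  4 ┃────────────────┨   
 ┃├────┼────┼────┼────┃▒██████▒▒▒▒▒▒█  ┃   
 ┃│  6 │  5 │ 14 │ 15 ┃▒██████▒▒▒▒▒▒█  ┃   
 ┃└────┴────┴────┴────┃▒██████▒▒▒▒▒▒█  ┃   
 ┗━━━━━━━━━━━━━━━━━━━━┛▒██████▒▒▒▒▒▒█  ┃   
     ┃▒▒▒▒▒▒██████▒▒▒▒▒▒██████▒▒▒▒▒▒█  ┃   
     ┃▒▒▒▒▒▒██████▒▒▒▒▒▒██████▒▒▒▒▒▒█  ┃   
     ┃██████▒▒▒▒▒▒██████▒▒▒▒▒▒██████▒  ┃   
     ┃██████▒▒▒▒▒▒██████▒▒▒▒▒▒██████▒  ┃   
     ┃██████▒▒▒▒▒▒██████▒▒▒▒▒▒██████▒  ┃   
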